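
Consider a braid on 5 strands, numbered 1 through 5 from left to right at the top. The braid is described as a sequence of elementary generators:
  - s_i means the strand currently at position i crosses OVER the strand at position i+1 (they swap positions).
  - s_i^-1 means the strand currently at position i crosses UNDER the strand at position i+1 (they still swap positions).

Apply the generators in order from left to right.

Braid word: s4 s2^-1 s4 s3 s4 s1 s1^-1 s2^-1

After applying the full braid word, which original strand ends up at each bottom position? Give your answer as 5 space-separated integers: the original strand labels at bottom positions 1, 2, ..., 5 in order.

Gen 1 (s4): strand 4 crosses over strand 5. Perm now: [1 2 3 5 4]
Gen 2 (s2^-1): strand 2 crosses under strand 3. Perm now: [1 3 2 5 4]
Gen 3 (s4): strand 5 crosses over strand 4. Perm now: [1 3 2 4 5]
Gen 4 (s3): strand 2 crosses over strand 4. Perm now: [1 3 4 2 5]
Gen 5 (s4): strand 2 crosses over strand 5. Perm now: [1 3 4 5 2]
Gen 6 (s1): strand 1 crosses over strand 3. Perm now: [3 1 4 5 2]
Gen 7 (s1^-1): strand 3 crosses under strand 1. Perm now: [1 3 4 5 2]
Gen 8 (s2^-1): strand 3 crosses under strand 4. Perm now: [1 4 3 5 2]

Answer: 1 4 3 5 2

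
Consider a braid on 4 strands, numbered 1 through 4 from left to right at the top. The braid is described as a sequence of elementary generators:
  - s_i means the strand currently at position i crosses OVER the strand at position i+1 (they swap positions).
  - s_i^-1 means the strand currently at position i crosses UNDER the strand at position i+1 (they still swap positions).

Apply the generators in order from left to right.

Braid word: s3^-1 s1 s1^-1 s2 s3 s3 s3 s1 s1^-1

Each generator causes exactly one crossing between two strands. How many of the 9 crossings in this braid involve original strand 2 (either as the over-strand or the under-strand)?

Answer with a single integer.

Gen 1: crossing 3x4. Involves strand 2? no. Count so far: 0
Gen 2: crossing 1x2. Involves strand 2? yes. Count so far: 1
Gen 3: crossing 2x1. Involves strand 2? yes. Count so far: 2
Gen 4: crossing 2x4. Involves strand 2? yes. Count so far: 3
Gen 5: crossing 2x3. Involves strand 2? yes. Count so far: 4
Gen 6: crossing 3x2. Involves strand 2? yes. Count so far: 5
Gen 7: crossing 2x3. Involves strand 2? yes. Count so far: 6
Gen 8: crossing 1x4. Involves strand 2? no. Count so far: 6
Gen 9: crossing 4x1. Involves strand 2? no. Count so far: 6

Answer: 6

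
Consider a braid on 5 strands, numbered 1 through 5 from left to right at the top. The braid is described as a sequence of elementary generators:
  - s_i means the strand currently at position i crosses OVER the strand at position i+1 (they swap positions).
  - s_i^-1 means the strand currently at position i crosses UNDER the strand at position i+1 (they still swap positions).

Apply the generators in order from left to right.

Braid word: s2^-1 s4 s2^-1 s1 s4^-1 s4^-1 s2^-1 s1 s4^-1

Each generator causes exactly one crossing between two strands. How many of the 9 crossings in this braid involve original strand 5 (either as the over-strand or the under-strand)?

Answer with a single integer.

Gen 1: crossing 2x3. Involves strand 5? no. Count so far: 0
Gen 2: crossing 4x5. Involves strand 5? yes. Count so far: 1
Gen 3: crossing 3x2. Involves strand 5? no. Count so far: 1
Gen 4: crossing 1x2. Involves strand 5? no. Count so far: 1
Gen 5: crossing 5x4. Involves strand 5? yes. Count so far: 2
Gen 6: crossing 4x5. Involves strand 5? yes. Count so far: 3
Gen 7: crossing 1x3. Involves strand 5? no. Count so far: 3
Gen 8: crossing 2x3. Involves strand 5? no. Count so far: 3
Gen 9: crossing 5x4. Involves strand 5? yes. Count so far: 4

Answer: 4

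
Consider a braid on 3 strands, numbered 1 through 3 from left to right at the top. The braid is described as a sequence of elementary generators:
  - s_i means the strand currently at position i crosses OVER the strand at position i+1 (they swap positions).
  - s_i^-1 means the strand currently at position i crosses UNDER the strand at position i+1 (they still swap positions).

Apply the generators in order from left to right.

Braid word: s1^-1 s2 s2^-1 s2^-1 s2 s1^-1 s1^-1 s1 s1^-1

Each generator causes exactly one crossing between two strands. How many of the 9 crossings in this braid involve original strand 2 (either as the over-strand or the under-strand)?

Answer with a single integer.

Answer: 5

Derivation:
Gen 1: crossing 1x2. Involves strand 2? yes. Count so far: 1
Gen 2: crossing 1x3. Involves strand 2? no. Count so far: 1
Gen 3: crossing 3x1. Involves strand 2? no. Count so far: 1
Gen 4: crossing 1x3. Involves strand 2? no. Count so far: 1
Gen 5: crossing 3x1. Involves strand 2? no. Count so far: 1
Gen 6: crossing 2x1. Involves strand 2? yes. Count so far: 2
Gen 7: crossing 1x2. Involves strand 2? yes. Count so far: 3
Gen 8: crossing 2x1. Involves strand 2? yes. Count so far: 4
Gen 9: crossing 1x2. Involves strand 2? yes. Count so far: 5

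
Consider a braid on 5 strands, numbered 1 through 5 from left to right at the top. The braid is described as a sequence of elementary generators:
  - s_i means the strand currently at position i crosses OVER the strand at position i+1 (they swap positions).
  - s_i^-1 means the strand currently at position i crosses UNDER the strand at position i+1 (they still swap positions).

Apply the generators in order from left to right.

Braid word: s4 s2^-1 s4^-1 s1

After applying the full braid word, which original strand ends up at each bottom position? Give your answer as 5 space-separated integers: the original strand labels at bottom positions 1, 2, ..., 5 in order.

Answer: 3 1 2 4 5

Derivation:
Gen 1 (s4): strand 4 crosses over strand 5. Perm now: [1 2 3 5 4]
Gen 2 (s2^-1): strand 2 crosses under strand 3. Perm now: [1 3 2 5 4]
Gen 3 (s4^-1): strand 5 crosses under strand 4. Perm now: [1 3 2 4 5]
Gen 4 (s1): strand 1 crosses over strand 3. Perm now: [3 1 2 4 5]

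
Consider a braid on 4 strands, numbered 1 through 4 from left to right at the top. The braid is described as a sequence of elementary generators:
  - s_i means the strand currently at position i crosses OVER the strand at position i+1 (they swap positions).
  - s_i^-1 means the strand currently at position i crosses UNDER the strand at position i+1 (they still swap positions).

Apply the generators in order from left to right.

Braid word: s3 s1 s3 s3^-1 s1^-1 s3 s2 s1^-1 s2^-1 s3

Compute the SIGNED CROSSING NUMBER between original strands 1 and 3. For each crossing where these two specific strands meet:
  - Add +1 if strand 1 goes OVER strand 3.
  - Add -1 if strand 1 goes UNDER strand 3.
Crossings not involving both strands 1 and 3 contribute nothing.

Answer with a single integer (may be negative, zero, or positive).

Gen 1: crossing 3x4. Both 1&3? no. Sum: 0
Gen 2: crossing 1x2. Both 1&3? no. Sum: 0
Gen 3: crossing 4x3. Both 1&3? no. Sum: 0
Gen 4: crossing 3x4. Both 1&3? no. Sum: 0
Gen 5: crossing 2x1. Both 1&3? no. Sum: 0
Gen 6: crossing 4x3. Both 1&3? no. Sum: 0
Gen 7: crossing 2x3. Both 1&3? no. Sum: 0
Gen 8: 1 under 3. Both 1&3? yes. Contrib: -1. Sum: -1
Gen 9: crossing 1x2. Both 1&3? no. Sum: -1
Gen 10: crossing 1x4. Both 1&3? no. Sum: -1

Answer: -1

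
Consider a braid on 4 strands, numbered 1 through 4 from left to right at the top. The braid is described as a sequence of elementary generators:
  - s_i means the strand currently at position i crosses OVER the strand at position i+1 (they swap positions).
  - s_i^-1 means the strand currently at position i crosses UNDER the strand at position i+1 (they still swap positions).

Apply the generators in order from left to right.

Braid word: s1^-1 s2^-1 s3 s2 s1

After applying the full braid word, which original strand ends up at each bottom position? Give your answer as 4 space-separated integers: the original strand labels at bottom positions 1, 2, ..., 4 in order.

Gen 1 (s1^-1): strand 1 crosses under strand 2. Perm now: [2 1 3 4]
Gen 2 (s2^-1): strand 1 crosses under strand 3. Perm now: [2 3 1 4]
Gen 3 (s3): strand 1 crosses over strand 4. Perm now: [2 3 4 1]
Gen 4 (s2): strand 3 crosses over strand 4. Perm now: [2 4 3 1]
Gen 5 (s1): strand 2 crosses over strand 4. Perm now: [4 2 3 1]

Answer: 4 2 3 1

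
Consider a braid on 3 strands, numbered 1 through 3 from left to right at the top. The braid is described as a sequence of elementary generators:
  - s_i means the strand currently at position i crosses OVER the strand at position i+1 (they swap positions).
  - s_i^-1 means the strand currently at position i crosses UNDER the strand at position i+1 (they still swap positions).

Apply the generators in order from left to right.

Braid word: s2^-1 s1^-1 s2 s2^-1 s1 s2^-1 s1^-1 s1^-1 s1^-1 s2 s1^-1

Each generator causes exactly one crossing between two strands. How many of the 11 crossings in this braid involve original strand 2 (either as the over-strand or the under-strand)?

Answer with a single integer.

Gen 1: crossing 2x3. Involves strand 2? yes. Count so far: 1
Gen 2: crossing 1x3. Involves strand 2? no. Count so far: 1
Gen 3: crossing 1x2. Involves strand 2? yes. Count so far: 2
Gen 4: crossing 2x1. Involves strand 2? yes. Count so far: 3
Gen 5: crossing 3x1. Involves strand 2? no. Count so far: 3
Gen 6: crossing 3x2. Involves strand 2? yes. Count so far: 4
Gen 7: crossing 1x2. Involves strand 2? yes. Count so far: 5
Gen 8: crossing 2x1. Involves strand 2? yes. Count so far: 6
Gen 9: crossing 1x2. Involves strand 2? yes. Count so far: 7
Gen 10: crossing 1x3. Involves strand 2? no. Count so far: 7
Gen 11: crossing 2x3. Involves strand 2? yes. Count so far: 8

Answer: 8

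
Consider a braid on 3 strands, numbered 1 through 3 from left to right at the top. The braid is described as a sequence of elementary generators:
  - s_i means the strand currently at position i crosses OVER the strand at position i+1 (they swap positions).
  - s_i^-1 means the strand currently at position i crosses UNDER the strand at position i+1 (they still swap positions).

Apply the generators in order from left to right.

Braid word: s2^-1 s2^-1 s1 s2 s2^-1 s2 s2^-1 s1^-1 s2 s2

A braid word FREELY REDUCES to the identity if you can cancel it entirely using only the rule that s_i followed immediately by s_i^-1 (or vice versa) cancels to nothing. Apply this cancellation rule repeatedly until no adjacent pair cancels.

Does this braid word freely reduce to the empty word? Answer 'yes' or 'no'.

Answer: yes

Derivation:
Gen 1 (s2^-1): push. Stack: [s2^-1]
Gen 2 (s2^-1): push. Stack: [s2^-1 s2^-1]
Gen 3 (s1): push. Stack: [s2^-1 s2^-1 s1]
Gen 4 (s2): push. Stack: [s2^-1 s2^-1 s1 s2]
Gen 5 (s2^-1): cancels prior s2. Stack: [s2^-1 s2^-1 s1]
Gen 6 (s2): push. Stack: [s2^-1 s2^-1 s1 s2]
Gen 7 (s2^-1): cancels prior s2. Stack: [s2^-1 s2^-1 s1]
Gen 8 (s1^-1): cancels prior s1. Stack: [s2^-1 s2^-1]
Gen 9 (s2): cancels prior s2^-1. Stack: [s2^-1]
Gen 10 (s2): cancels prior s2^-1. Stack: []
Reduced word: (empty)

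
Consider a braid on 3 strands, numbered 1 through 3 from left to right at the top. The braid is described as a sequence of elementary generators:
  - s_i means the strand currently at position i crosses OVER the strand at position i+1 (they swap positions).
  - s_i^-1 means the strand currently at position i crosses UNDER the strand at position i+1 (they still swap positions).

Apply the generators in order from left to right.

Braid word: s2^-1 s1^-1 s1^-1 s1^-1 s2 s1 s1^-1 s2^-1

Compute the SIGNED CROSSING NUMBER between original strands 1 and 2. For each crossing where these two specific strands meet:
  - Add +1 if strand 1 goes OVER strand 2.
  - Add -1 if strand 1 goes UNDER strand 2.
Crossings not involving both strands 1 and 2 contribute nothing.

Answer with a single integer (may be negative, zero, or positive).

Gen 1: crossing 2x3. Both 1&2? no. Sum: 0
Gen 2: crossing 1x3. Both 1&2? no. Sum: 0
Gen 3: crossing 3x1. Both 1&2? no. Sum: 0
Gen 4: crossing 1x3. Both 1&2? no. Sum: 0
Gen 5: 1 over 2. Both 1&2? yes. Contrib: +1. Sum: 1
Gen 6: crossing 3x2. Both 1&2? no. Sum: 1
Gen 7: crossing 2x3. Both 1&2? no. Sum: 1
Gen 8: 2 under 1. Both 1&2? yes. Contrib: +1. Sum: 2

Answer: 2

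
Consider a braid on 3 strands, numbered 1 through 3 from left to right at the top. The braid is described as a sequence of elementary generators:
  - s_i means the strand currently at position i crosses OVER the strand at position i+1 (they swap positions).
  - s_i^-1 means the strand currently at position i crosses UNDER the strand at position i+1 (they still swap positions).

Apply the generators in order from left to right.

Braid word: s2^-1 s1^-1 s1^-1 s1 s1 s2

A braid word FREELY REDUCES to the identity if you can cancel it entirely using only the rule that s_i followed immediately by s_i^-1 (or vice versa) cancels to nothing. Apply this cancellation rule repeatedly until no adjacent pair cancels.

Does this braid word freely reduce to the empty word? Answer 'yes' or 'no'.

Gen 1 (s2^-1): push. Stack: [s2^-1]
Gen 2 (s1^-1): push. Stack: [s2^-1 s1^-1]
Gen 3 (s1^-1): push. Stack: [s2^-1 s1^-1 s1^-1]
Gen 4 (s1): cancels prior s1^-1. Stack: [s2^-1 s1^-1]
Gen 5 (s1): cancels prior s1^-1. Stack: [s2^-1]
Gen 6 (s2): cancels prior s2^-1. Stack: []
Reduced word: (empty)

Answer: yes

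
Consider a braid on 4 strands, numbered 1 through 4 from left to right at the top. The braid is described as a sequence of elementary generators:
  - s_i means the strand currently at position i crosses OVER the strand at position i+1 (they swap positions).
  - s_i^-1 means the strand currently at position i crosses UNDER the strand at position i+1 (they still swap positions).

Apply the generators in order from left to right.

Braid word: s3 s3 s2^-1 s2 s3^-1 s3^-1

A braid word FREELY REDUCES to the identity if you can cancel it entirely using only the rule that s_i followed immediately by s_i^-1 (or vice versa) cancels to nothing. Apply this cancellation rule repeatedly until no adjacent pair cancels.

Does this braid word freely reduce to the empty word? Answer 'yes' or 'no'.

Gen 1 (s3): push. Stack: [s3]
Gen 2 (s3): push. Stack: [s3 s3]
Gen 3 (s2^-1): push. Stack: [s3 s3 s2^-1]
Gen 4 (s2): cancels prior s2^-1. Stack: [s3 s3]
Gen 5 (s3^-1): cancels prior s3. Stack: [s3]
Gen 6 (s3^-1): cancels prior s3. Stack: []
Reduced word: (empty)

Answer: yes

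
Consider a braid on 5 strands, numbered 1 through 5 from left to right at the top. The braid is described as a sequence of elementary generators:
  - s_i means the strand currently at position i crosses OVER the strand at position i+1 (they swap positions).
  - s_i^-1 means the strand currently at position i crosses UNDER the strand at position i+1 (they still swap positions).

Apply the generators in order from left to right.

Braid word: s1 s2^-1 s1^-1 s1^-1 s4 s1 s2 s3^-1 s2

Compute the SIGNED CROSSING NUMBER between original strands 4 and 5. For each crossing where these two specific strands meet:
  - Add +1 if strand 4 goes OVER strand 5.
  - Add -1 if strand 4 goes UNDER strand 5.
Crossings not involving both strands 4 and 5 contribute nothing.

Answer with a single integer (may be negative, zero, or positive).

Gen 1: crossing 1x2. Both 4&5? no. Sum: 0
Gen 2: crossing 1x3. Both 4&5? no. Sum: 0
Gen 3: crossing 2x3. Both 4&5? no. Sum: 0
Gen 4: crossing 3x2. Both 4&5? no. Sum: 0
Gen 5: 4 over 5. Both 4&5? yes. Contrib: +1. Sum: 1
Gen 6: crossing 2x3. Both 4&5? no. Sum: 1
Gen 7: crossing 2x1. Both 4&5? no. Sum: 1
Gen 8: crossing 2x5. Both 4&5? no. Sum: 1
Gen 9: crossing 1x5. Both 4&5? no. Sum: 1

Answer: 1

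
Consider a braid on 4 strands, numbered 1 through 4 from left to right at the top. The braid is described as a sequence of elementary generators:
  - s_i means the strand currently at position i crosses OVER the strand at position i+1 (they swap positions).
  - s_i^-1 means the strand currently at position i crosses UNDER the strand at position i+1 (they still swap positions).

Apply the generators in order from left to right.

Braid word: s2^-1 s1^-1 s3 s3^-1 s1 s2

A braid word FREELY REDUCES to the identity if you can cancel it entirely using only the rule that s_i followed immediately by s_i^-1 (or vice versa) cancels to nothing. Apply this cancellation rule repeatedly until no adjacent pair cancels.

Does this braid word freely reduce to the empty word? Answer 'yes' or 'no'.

Gen 1 (s2^-1): push. Stack: [s2^-1]
Gen 2 (s1^-1): push. Stack: [s2^-1 s1^-1]
Gen 3 (s3): push. Stack: [s2^-1 s1^-1 s3]
Gen 4 (s3^-1): cancels prior s3. Stack: [s2^-1 s1^-1]
Gen 5 (s1): cancels prior s1^-1. Stack: [s2^-1]
Gen 6 (s2): cancels prior s2^-1. Stack: []
Reduced word: (empty)

Answer: yes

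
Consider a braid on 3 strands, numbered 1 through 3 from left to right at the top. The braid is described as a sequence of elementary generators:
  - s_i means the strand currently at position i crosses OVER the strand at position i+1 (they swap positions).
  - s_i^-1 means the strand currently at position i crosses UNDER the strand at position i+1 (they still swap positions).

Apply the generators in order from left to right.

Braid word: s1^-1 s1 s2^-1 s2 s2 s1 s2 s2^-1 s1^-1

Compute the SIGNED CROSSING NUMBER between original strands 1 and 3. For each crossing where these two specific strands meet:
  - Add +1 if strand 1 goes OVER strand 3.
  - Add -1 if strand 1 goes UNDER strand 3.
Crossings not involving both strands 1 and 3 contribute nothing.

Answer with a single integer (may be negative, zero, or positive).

Answer: 2

Derivation:
Gen 1: crossing 1x2. Both 1&3? no. Sum: 0
Gen 2: crossing 2x1. Both 1&3? no. Sum: 0
Gen 3: crossing 2x3. Both 1&3? no. Sum: 0
Gen 4: crossing 3x2. Both 1&3? no. Sum: 0
Gen 5: crossing 2x3. Both 1&3? no. Sum: 0
Gen 6: 1 over 3. Both 1&3? yes. Contrib: +1. Sum: 1
Gen 7: crossing 1x2. Both 1&3? no. Sum: 1
Gen 8: crossing 2x1. Both 1&3? no. Sum: 1
Gen 9: 3 under 1. Both 1&3? yes. Contrib: +1. Sum: 2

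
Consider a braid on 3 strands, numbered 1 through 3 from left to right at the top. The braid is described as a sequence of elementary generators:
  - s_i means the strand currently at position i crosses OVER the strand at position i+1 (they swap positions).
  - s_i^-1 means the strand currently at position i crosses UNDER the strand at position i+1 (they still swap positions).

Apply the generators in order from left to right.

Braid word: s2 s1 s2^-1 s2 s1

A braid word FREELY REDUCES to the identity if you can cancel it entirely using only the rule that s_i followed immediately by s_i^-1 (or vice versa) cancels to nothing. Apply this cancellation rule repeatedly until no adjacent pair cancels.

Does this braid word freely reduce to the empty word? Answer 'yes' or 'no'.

Gen 1 (s2): push. Stack: [s2]
Gen 2 (s1): push. Stack: [s2 s1]
Gen 3 (s2^-1): push. Stack: [s2 s1 s2^-1]
Gen 4 (s2): cancels prior s2^-1. Stack: [s2 s1]
Gen 5 (s1): push. Stack: [s2 s1 s1]
Reduced word: s2 s1 s1

Answer: no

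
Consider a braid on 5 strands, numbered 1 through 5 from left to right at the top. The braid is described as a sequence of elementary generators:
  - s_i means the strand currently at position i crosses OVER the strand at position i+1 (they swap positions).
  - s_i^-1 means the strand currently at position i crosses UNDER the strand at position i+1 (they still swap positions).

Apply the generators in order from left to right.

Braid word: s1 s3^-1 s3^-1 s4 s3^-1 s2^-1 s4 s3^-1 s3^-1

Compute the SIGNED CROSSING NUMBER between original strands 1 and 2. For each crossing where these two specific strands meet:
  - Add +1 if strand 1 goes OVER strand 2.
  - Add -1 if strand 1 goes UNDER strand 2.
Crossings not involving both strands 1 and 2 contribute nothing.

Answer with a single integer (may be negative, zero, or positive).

Answer: 1

Derivation:
Gen 1: 1 over 2. Both 1&2? yes. Contrib: +1. Sum: 1
Gen 2: crossing 3x4. Both 1&2? no. Sum: 1
Gen 3: crossing 4x3. Both 1&2? no. Sum: 1
Gen 4: crossing 4x5. Both 1&2? no. Sum: 1
Gen 5: crossing 3x5. Both 1&2? no. Sum: 1
Gen 6: crossing 1x5. Both 1&2? no. Sum: 1
Gen 7: crossing 3x4. Both 1&2? no. Sum: 1
Gen 8: crossing 1x4. Both 1&2? no. Sum: 1
Gen 9: crossing 4x1. Both 1&2? no. Sum: 1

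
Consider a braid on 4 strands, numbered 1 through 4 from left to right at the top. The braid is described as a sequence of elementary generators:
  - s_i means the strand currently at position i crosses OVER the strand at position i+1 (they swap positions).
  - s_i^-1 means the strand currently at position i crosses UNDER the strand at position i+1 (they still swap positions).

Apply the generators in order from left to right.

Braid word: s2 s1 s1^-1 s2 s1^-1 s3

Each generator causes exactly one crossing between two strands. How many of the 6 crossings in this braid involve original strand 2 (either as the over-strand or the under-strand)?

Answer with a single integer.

Gen 1: crossing 2x3. Involves strand 2? yes. Count so far: 1
Gen 2: crossing 1x3. Involves strand 2? no. Count so far: 1
Gen 3: crossing 3x1. Involves strand 2? no. Count so far: 1
Gen 4: crossing 3x2. Involves strand 2? yes. Count so far: 2
Gen 5: crossing 1x2. Involves strand 2? yes. Count so far: 3
Gen 6: crossing 3x4. Involves strand 2? no. Count so far: 3

Answer: 3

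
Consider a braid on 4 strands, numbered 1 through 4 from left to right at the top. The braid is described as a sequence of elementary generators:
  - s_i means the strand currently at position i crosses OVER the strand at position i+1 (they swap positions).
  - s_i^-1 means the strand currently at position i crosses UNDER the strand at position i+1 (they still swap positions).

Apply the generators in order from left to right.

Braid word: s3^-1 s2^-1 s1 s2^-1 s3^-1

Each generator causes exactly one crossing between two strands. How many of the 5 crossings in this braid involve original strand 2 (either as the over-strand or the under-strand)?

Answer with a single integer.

Answer: 2

Derivation:
Gen 1: crossing 3x4. Involves strand 2? no. Count so far: 0
Gen 2: crossing 2x4. Involves strand 2? yes. Count so far: 1
Gen 3: crossing 1x4. Involves strand 2? no. Count so far: 1
Gen 4: crossing 1x2. Involves strand 2? yes. Count so far: 2
Gen 5: crossing 1x3. Involves strand 2? no. Count so far: 2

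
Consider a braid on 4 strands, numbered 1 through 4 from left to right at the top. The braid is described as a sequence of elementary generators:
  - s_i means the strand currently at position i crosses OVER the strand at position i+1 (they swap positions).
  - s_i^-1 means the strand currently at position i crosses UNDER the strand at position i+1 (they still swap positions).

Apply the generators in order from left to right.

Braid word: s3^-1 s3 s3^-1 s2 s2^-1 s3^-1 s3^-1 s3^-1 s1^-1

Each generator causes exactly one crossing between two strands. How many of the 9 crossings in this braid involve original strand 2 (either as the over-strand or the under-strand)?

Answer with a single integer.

Answer: 3

Derivation:
Gen 1: crossing 3x4. Involves strand 2? no. Count so far: 0
Gen 2: crossing 4x3. Involves strand 2? no. Count so far: 0
Gen 3: crossing 3x4. Involves strand 2? no. Count so far: 0
Gen 4: crossing 2x4. Involves strand 2? yes. Count so far: 1
Gen 5: crossing 4x2. Involves strand 2? yes. Count so far: 2
Gen 6: crossing 4x3. Involves strand 2? no. Count so far: 2
Gen 7: crossing 3x4. Involves strand 2? no. Count so far: 2
Gen 8: crossing 4x3. Involves strand 2? no. Count so far: 2
Gen 9: crossing 1x2. Involves strand 2? yes. Count so far: 3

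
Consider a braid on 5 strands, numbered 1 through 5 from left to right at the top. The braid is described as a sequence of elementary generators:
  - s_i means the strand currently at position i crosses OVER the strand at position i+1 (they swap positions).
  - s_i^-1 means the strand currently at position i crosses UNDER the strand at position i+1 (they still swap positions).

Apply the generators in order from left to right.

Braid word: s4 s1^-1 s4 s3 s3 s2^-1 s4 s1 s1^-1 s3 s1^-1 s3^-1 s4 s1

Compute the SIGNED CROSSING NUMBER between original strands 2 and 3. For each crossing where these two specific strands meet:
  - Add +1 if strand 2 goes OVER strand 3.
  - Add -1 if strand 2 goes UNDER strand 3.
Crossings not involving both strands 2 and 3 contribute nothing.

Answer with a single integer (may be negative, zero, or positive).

Answer: 0

Derivation:
Gen 1: crossing 4x5. Both 2&3? no. Sum: 0
Gen 2: crossing 1x2. Both 2&3? no. Sum: 0
Gen 3: crossing 5x4. Both 2&3? no. Sum: 0
Gen 4: crossing 3x4. Both 2&3? no. Sum: 0
Gen 5: crossing 4x3. Both 2&3? no. Sum: 0
Gen 6: crossing 1x3. Both 2&3? no. Sum: 0
Gen 7: crossing 4x5. Both 2&3? no. Sum: 0
Gen 8: 2 over 3. Both 2&3? yes. Contrib: +1. Sum: 1
Gen 9: 3 under 2. Both 2&3? yes. Contrib: +1. Sum: 2
Gen 10: crossing 1x5. Both 2&3? no. Sum: 2
Gen 11: 2 under 3. Both 2&3? yes. Contrib: -1. Sum: 1
Gen 12: crossing 5x1. Both 2&3? no. Sum: 1
Gen 13: crossing 5x4. Both 2&3? no. Sum: 1
Gen 14: 3 over 2. Both 2&3? yes. Contrib: -1. Sum: 0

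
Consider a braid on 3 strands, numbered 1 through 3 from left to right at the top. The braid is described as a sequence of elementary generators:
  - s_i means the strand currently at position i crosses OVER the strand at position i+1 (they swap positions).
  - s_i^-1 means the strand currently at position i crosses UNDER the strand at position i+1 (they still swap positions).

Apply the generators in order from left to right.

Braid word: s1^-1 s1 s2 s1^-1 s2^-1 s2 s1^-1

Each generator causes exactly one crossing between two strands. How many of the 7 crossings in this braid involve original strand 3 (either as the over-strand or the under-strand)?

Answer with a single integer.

Gen 1: crossing 1x2. Involves strand 3? no. Count so far: 0
Gen 2: crossing 2x1. Involves strand 3? no. Count so far: 0
Gen 3: crossing 2x3. Involves strand 3? yes. Count so far: 1
Gen 4: crossing 1x3. Involves strand 3? yes. Count so far: 2
Gen 5: crossing 1x2. Involves strand 3? no. Count so far: 2
Gen 6: crossing 2x1. Involves strand 3? no. Count so far: 2
Gen 7: crossing 3x1. Involves strand 3? yes. Count so far: 3

Answer: 3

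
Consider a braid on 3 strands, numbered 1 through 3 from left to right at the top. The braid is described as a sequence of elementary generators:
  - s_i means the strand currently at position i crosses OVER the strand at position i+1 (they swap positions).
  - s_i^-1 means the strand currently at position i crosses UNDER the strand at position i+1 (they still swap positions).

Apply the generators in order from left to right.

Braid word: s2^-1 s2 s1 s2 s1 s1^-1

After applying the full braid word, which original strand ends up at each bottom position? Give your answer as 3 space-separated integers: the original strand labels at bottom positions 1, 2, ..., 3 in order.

Gen 1 (s2^-1): strand 2 crosses under strand 3. Perm now: [1 3 2]
Gen 2 (s2): strand 3 crosses over strand 2. Perm now: [1 2 3]
Gen 3 (s1): strand 1 crosses over strand 2. Perm now: [2 1 3]
Gen 4 (s2): strand 1 crosses over strand 3. Perm now: [2 3 1]
Gen 5 (s1): strand 2 crosses over strand 3. Perm now: [3 2 1]
Gen 6 (s1^-1): strand 3 crosses under strand 2. Perm now: [2 3 1]

Answer: 2 3 1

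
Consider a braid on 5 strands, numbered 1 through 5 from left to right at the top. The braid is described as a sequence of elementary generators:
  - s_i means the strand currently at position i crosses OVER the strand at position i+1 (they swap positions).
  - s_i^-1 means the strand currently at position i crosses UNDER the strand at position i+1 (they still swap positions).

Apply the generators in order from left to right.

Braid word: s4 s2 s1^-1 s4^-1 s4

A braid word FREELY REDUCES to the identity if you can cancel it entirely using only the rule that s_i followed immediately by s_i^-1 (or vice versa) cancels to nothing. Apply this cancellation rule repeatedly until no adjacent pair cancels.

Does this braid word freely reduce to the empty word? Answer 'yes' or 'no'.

Gen 1 (s4): push. Stack: [s4]
Gen 2 (s2): push. Stack: [s4 s2]
Gen 3 (s1^-1): push. Stack: [s4 s2 s1^-1]
Gen 4 (s4^-1): push. Stack: [s4 s2 s1^-1 s4^-1]
Gen 5 (s4): cancels prior s4^-1. Stack: [s4 s2 s1^-1]
Reduced word: s4 s2 s1^-1

Answer: no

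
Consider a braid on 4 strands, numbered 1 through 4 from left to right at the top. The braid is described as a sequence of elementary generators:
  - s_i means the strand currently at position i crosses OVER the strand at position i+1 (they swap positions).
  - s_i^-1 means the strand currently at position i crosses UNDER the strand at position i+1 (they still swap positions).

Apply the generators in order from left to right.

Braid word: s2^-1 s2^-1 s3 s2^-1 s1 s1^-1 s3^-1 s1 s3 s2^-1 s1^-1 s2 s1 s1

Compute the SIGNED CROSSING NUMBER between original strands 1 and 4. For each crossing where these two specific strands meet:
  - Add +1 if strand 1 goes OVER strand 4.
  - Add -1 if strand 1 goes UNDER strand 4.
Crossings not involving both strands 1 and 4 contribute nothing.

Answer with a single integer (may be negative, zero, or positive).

Gen 1: crossing 2x3. Both 1&4? no. Sum: 0
Gen 2: crossing 3x2. Both 1&4? no. Sum: 0
Gen 3: crossing 3x4. Both 1&4? no. Sum: 0
Gen 4: crossing 2x4. Both 1&4? no. Sum: 0
Gen 5: 1 over 4. Both 1&4? yes. Contrib: +1. Sum: 1
Gen 6: 4 under 1. Both 1&4? yes. Contrib: +1. Sum: 2
Gen 7: crossing 2x3. Both 1&4? no. Sum: 2
Gen 8: 1 over 4. Both 1&4? yes. Contrib: +1. Sum: 3
Gen 9: crossing 3x2. Both 1&4? no. Sum: 3
Gen 10: crossing 1x2. Both 1&4? no. Sum: 3
Gen 11: crossing 4x2. Both 1&4? no. Sum: 3
Gen 12: 4 over 1. Both 1&4? yes. Contrib: -1. Sum: 2
Gen 13: crossing 2x1. Both 1&4? no. Sum: 2
Gen 14: crossing 1x2. Both 1&4? no. Sum: 2

Answer: 2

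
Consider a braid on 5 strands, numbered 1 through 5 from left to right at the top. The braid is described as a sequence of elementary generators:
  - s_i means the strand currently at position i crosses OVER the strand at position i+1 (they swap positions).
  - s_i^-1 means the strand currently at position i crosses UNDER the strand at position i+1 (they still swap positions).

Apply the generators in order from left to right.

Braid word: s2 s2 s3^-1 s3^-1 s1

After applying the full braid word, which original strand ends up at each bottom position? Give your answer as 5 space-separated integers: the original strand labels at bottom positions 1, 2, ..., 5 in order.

Answer: 2 1 3 4 5

Derivation:
Gen 1 (s2): strand 2 crosses over strand 3. Perm now: [1 3 2 4 5]
Gen 2 (s2): strand 3 crosses over strand 2. Perm now: [1 2 3 4 5]
Gen 3 (s3^-1): strand 3 crosses under strand 4. Perm now: [1 2 4 3 5]
Gen 4 (s3^-1): strand 4 crosses under strand 3. Perm now: [1 2 3 4 5]
Gen 5 (s1): strand 1 crosses over strand 2. Perm now: [2 1 3 4 5]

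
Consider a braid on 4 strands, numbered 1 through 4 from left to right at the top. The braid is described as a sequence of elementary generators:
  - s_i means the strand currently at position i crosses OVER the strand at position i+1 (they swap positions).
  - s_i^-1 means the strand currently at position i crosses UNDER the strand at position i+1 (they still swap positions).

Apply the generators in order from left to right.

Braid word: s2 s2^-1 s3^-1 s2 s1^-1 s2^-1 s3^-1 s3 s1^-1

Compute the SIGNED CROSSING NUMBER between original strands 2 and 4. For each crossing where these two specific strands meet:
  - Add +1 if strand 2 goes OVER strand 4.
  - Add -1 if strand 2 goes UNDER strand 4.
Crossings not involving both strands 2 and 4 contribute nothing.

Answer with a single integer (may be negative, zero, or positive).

Gen 1: crossing 2x3. Both 2&4? no. Sum: 0
Gen 2: crossing 3x2. Both 2&4? no. Sum: 0
Gen 3: crossing 3x4. Both 2&4? no. Sum: 0
Gen 4: 2 over 4. Both 2&4? yes. Contrib: +1. Sum: 1
Gen 5: crossing 1x4. Both 2&4? no. Sum: 1
Gen 6: crossing 1x2. Both 2&4? no. Sum: 1
Gen 7: crossing 1x3. Both 2&4? no. Sum: 1
Gen 8: crossing 3x1. Both 2&4? no. Sum: 1
Gen 9: 4 under 2. Both 2&4? yes. Contrib: +1. Sum: 2

Answer: 2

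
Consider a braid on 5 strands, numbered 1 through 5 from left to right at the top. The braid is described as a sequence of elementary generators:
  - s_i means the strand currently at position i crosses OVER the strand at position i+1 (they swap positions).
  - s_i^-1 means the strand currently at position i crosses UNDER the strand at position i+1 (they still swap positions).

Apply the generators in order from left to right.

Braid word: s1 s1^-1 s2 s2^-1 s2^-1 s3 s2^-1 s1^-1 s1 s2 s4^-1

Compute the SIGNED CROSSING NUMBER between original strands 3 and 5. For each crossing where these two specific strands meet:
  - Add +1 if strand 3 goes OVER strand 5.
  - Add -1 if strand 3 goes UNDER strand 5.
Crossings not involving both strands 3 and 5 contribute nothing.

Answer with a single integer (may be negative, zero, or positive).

Answer: 0

Derivation:
Gen 1: crossing 1x2. Both 3&5? no. Sum: 0
Gen 2: crossing 2x1. Both 3&5? no. Sum: 0
Gen 3: crossing 2x3. Both 3&5? no. Sum: 0
Gen 4: crossing 3x2. Both 3&5? no. Sum: 0
Gen 5: crossing 2x3. Both 3&5? no. Sum: 0
Gen 6: crossing 2x4. Both 3&5? no. Sum: 0
Gen 7: crossing 3x4. Both 3&5? no. Sum: 0
Gen 8: crossing 1x4. Both 3&5? no. Sum: 0
Gen 9: crossing 4x1. Both 3&5? no. Sum: 0
Gen 10: crossing 4x3. Both 3&5? no. Sum: 0
Gen 11: crossing 2x5. Both 3&5? no. Sum: 0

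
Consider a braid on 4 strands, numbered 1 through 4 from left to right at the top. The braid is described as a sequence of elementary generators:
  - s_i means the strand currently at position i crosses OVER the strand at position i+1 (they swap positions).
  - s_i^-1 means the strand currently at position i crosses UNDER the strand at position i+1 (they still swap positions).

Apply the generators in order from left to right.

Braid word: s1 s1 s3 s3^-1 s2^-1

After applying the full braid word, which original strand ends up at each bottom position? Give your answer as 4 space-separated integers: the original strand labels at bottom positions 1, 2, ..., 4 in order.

Answer: 1 3 2 4

Derivation:
Gen 1 (s1): strand 1 crosses over strand 2. Perm now: [2 1 3 4]
Gen 2 (s1): strand 2 crosses over strand 1. Perm now: [1 2 3 4]
Gen 3 (s3): strand 3 crosses over strand 4. Perm now: [1 2 4 3]
Gen 4 (s3^-1): strand 4 crosses under strand 3. Perm now: [1 2 3 4]
Gen 5 (s2^-1): strand 2 crosses under strand 3. Perm now: [1 3 2 4]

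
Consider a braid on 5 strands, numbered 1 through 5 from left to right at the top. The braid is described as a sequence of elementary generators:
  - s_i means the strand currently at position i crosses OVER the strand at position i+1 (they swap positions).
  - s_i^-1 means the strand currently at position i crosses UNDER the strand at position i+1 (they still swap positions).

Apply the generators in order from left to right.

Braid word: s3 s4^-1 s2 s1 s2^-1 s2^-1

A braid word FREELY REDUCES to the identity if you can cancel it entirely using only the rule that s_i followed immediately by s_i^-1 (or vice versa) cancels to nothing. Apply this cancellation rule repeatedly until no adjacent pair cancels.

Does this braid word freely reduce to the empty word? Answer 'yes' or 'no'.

Gen 1 (s3): push. Stack: [s3]
Gen 2 (s4^-1): push. Stack: [s3 s4^-1]
Gen 3 (s2): push. Stack: [s3 s4^-1 s2]
Gen 4 (s1): push. Stack: [s3 s4^-1 s2 s1]
Gen 5 (s2^-1): push. Stack: [s3 s4^-1 s2 s1 s2^-1]
Gen 6 (s2^-1): push. Stack: [s3 s4^-1 s2 s1 s2^-1 s2^-1]
Reduced word: s3 s4^-1 s2 s1 s2^-1 s2^-1

Answer: no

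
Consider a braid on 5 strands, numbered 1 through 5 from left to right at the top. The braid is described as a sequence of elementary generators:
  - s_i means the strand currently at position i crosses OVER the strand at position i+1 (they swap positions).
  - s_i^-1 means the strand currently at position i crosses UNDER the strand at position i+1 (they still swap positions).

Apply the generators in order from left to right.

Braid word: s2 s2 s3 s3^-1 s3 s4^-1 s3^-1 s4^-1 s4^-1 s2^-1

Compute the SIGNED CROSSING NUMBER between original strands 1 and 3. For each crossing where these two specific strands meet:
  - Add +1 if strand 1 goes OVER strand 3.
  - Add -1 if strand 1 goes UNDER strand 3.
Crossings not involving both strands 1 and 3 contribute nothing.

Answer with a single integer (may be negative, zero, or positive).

Answer: 0

Derivation:
Gen 1: crossing 2x3. Both 1&3? no. Sum: 0
Gen 2: crossing 3x2. Both 1&3? no. Sum: 0
Gen 3: crossing 3x4. Both 1&3? no. Sum: 0
Gen 4: crossing 4x3. Both 1&3? no. Sum: 0
Gen 5: crossing 3x4. Both 1&3? no. Sum: 0
Gen 6: crossing 3x5. Both 1&3? no. Sum: 0
Gen 7: crossing 4x5. Both 1&3? no. Sum: 0
Gen 8: crossing 4x3. Both 1&3? no. Sum: 0
Gen 9: crossing 3x4. Both 1&3? no. Sum: 0
Gen 10: crossing 2x5. Both 1&3? no. Sum: 0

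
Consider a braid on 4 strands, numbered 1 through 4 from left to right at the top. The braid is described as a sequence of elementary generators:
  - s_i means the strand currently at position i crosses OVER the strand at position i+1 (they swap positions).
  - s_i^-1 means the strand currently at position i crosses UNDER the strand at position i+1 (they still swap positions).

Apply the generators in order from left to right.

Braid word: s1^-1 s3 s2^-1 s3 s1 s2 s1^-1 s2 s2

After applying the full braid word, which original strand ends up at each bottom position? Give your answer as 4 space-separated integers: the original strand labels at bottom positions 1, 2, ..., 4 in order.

Gen 1 (s1^-1): strand 1 crosses under strand 2. Perm now: [2 1 3 4]
Gen 2 (s3): strand 3 crosses over strand 4. Perm now: [2 1 4 3]
Gen 3 (s2^-1): strand 1 crosses under strand 4. Perm now: [2 4 1 3]
Gen 4 (s3): strand 1 crosses over strand 3. Perm now: [2 4 3 1]
Gen 5 (s1): strand 2 crosses over strand 4. Perm now: [4 2 3 1]
Gen 6 (s2): strand 2 crosses over strand 3. Perm now: [4 3 2 1]
Gen 7 (s1^-1): strand 4 crosses under strand 3. Perm now: [3 4 2 1]
Gen 8 (s2): strand 4 crosses over strand 2. Perm now: [3 2 4 1]
Gen 9 (s2): strand 2 crosses over strand 4. Perm now: [3 4 2 1]

Answer: 3 4 2 1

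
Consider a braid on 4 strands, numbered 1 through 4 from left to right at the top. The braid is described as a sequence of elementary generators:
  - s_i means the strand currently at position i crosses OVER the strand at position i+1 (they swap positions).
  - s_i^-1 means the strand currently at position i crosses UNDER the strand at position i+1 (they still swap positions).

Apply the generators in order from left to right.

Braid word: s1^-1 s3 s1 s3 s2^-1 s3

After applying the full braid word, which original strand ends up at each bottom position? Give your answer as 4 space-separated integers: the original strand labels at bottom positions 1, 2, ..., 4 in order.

Gen 1 (s1^-1): strand 1 crosses under strand 2. Perm now: [2 1 3 4]
Gen 2 (s3): strand 3 crosses over strand 4. Perm now: [2 1 4 3]
Gen 3 (s1): strand 2 crosses over strand 1. Perm now: [1 2 4 3]
Gen 4 (s3): strand 4 crosses over strand 3. Perm now: [1 2 3 4]
Gen 5 (s2^-1): strand 2 crosses under strand 3. Perm now: [1 3 2 4]
Gen 6 (s3): strand 2 crosses over strand 4. Perm now: [1 3 4 2]

Answer: 1 3 4 2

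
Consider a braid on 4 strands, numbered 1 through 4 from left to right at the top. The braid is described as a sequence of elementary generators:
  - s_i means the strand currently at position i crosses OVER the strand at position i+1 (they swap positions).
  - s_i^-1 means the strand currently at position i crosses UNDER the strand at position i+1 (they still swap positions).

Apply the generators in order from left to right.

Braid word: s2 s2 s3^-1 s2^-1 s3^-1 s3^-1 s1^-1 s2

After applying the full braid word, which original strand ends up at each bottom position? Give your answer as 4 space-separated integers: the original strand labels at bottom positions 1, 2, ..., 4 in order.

Answer: 4 2 1 3

Derivation:
Gen 1 (s2): strand 2 crosses over strand 3. Perm now: [1 3 2 4]
Gen 2 (s2): strand 3 crosses over strand 2. Perm now: [1 2 3 4]
Gen 3 (s3^-1): strand 3 crosses under strand 4. Perm now: [1 2 4 3]
Gen 4 (s2^-1): strand 2 crosses under strand 4. Perm now: [1 4 2 3]
Gen 5 (s3^-1): strand 2 crosses under strand 3. Perm now: [1 4 3 2]
Gen 6 (s3^-1): strand 3 crosses under strand 2. Perm now: [1 4 2 3]
Gen 7 (s1^-1): strand 1 crosses under strand 4. Perm now: [4 1 2 3]
Gen 8 (s2): strand 1 crosses over strand 2. Perm now: [4 2 1 3]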